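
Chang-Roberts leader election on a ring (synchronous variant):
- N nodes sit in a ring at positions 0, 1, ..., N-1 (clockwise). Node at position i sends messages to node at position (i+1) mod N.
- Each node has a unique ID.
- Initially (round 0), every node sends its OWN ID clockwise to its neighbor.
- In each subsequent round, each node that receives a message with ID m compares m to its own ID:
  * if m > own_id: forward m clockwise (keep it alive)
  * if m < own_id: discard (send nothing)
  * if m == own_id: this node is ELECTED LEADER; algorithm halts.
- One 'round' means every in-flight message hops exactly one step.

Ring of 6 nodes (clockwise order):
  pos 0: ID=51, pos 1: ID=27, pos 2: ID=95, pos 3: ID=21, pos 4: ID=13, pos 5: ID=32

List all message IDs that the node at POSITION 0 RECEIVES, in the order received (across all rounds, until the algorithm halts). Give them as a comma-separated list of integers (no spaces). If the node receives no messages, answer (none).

Round 1: pos1(id27) recv 51: fwd; pos2(id95) recv 27: drop; pos3(id21) recv 95: fwd; pos4(id13) recv 21: fwd; pos5(id32) recv 13: drop; pos0(id51) recv 32: drop
Round 2: pos2(id95) recv 51: drop; pos4(id13) recv 95: fwd; pos5(id32) recv 21: drop
Round 3: pos5(id32) recv 95: fwd
Round 4: pos0(id51) recv 95: fwd
Round 5: pos1(id27) recv 95: fwd
Round 6: pos2(id95) recv 95: ELECTED

Answer: 32,95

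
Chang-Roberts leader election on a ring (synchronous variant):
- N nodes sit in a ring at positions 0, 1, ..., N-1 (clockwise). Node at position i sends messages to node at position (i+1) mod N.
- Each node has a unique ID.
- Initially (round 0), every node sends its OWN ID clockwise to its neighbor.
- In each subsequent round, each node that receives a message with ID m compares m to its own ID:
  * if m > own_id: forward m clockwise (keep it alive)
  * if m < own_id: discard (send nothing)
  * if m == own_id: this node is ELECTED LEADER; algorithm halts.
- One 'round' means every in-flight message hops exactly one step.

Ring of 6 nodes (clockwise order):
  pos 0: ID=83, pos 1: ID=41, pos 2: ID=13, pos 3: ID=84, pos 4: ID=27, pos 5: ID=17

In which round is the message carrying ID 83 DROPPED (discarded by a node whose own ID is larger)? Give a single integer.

Answer: 3

Derivation:
Round 1: pos1(id41) recv 83: fwd; pos2(id13) recv 41: fwd; pos3(id84) recv 13: drop; pos4(id27) recv 84: fwd; pos5(id17) recv 27: fwd; pos0(id83) recv 17: drop
Round 2: pos2(id13) recv 83: fwd; pos3(id84) recv 41: drop; pos5(id17) recv 84: fwd; pos0(id83) recv 27: drop
Round 3: pos3(id84) recv 83: drop; pos0(id83) recv 84: fwd
Round 4: pos1(id41) recv 84: fwd
Round 5: pos2(id13) recv 84: fwd
Round 6: pos3(id84) recv 84: ELECTED
Message ID 83 originates at pos 0; dropped at pos 3 in round 3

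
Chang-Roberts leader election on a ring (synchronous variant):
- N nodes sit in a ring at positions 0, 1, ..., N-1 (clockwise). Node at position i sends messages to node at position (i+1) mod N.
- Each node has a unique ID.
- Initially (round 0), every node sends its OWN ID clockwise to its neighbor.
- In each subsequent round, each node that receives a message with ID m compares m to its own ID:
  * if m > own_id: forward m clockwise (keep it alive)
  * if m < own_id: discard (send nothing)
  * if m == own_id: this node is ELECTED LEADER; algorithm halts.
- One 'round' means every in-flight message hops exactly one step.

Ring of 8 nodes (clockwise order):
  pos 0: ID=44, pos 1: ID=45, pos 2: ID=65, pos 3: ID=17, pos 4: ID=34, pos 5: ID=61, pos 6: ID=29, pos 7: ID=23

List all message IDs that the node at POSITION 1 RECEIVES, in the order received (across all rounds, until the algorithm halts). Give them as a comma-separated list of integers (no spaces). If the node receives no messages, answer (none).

Answer: 44,61,65

Derivation:
Round 1: pos1(id45) recv 44: drop; pos2(id65) recv 45: drop; pos3(id17) recv 65: fwd; pos4(id34) recv 17: drop; pos5(id61) recv 34: drop; pos6(id29) recv 61: fwd; pos7(id23) recv 29: fwd; pos0(id44) recv 23: drop
Round 2: pos4(id34) recv 65: fwd; pos7(id23) recv 61: fwd; pos0(id44) recv 29: drop
Round 3: pos5(id61) recv 65: fwd; pos0(id44) recv 61: fwd
Round 4: pos6(id29) recv 65: fwd; pos1(id45) recv 61: fwd
Round 5: pos7(id23) recv 65: fwd; pos2(id65) recv 61: drop
Round 6: pos0(id44) recv 65: fwd
Round 7: pos1(id45) recv 65: fwd
Round 8: pos2(id65) recv 65: ELECTED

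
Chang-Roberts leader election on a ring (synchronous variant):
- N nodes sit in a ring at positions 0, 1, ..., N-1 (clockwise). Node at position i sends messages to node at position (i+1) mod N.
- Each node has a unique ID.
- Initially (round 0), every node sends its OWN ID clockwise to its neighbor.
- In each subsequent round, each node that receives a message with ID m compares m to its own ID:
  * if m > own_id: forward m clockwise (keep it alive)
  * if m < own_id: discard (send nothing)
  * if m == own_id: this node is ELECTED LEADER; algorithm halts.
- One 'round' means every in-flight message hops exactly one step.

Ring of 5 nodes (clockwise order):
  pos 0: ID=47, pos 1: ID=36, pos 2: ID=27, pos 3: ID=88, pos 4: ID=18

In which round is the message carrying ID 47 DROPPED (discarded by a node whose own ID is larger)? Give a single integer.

Round 1: pos1(id36) recv 47: fwd; pos2(id27) recv 36: fwd; pos3(id88) recv 27: drop; pos4(id18) recv 88: fwd; pos0(id47) recv 18: drop
Round 2: pos2(id27) recv 47: fwd; pos3(id88) recv 36: drop; pos0(id47) recv 88: fwd
Round 3: pos3(id88) recv 47: drop; pos1(id36) recv 88: fwd
Round 4: pos2(id27) recv 88: fwd
Round 5: pos3(id88) recv 88: ELECTED
Message ID 47 originates at pos 0; dropped at pos 3 in round 3

Answer: 3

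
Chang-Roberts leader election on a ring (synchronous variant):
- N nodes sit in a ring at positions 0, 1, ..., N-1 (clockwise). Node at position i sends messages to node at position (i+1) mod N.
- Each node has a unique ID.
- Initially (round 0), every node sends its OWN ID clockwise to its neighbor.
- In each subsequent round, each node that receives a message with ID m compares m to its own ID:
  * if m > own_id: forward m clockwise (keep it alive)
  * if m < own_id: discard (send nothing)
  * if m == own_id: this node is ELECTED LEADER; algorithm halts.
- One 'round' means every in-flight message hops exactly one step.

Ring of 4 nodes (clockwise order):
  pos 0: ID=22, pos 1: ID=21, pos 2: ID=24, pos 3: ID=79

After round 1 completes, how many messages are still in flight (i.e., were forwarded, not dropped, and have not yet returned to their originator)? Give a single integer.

Round 1: pos1(id21) recv 22: fwd; pos2(id24) recv 21: drop; pos3(id79) recv 24: drop; pos0(id22) recv 79: fwd
After round 1: 2 messages still in flight

Answer: 2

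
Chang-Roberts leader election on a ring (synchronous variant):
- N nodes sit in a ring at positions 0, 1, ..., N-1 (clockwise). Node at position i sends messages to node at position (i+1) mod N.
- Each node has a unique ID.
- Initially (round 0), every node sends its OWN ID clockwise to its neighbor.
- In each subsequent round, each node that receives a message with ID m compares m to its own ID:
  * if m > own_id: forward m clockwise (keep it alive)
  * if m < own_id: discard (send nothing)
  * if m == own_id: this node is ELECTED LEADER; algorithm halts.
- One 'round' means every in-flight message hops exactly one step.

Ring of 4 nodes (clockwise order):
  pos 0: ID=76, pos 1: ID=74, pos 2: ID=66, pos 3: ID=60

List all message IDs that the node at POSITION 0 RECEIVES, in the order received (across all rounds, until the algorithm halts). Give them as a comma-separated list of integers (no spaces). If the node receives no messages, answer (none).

Round 1: pos1(id74) recv 76: fwd; pos2(id66) recv 74: fwd; pos3(id60) recv 66: fwd; pos0(id76) recv 60: drop
Round 2: pos2(id66) recv 76: fwd; pos3(id60) recv 74: fwd; pos0(id76) recv 66: drop
Round 3: pos3(id60) recv 76: fwd; pos0(id76) recv 74: drop
Round 4: pos0(id76) recv 76: ELECTED

Answer: 60,66,74,76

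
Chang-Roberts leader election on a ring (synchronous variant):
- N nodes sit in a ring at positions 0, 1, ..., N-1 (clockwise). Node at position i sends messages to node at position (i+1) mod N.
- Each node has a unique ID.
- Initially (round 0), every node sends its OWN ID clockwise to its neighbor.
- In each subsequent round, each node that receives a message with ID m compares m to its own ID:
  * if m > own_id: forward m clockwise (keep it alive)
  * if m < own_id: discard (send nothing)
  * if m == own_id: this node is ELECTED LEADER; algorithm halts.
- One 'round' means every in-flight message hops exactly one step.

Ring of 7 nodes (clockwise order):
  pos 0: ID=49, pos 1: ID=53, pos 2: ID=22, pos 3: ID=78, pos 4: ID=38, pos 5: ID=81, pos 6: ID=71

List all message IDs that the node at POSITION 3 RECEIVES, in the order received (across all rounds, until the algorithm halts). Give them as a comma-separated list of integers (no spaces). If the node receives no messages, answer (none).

Round 1: pos1(id53) recv 49: drop; pos2(id22) recv 53: fwd; pos3(id78) recv 22: drop; pos4(id38) recv 78: fwd; pos5(id81) recv 38: drop; pos6(id71) recv 81: fwd; pos0(id49) recv 71: fwd
Round 2: pos3(id78) recv 53: drop; pos5(id81) recv 78: drop; pos0(id49) recv 81: fwd; pos1(id53) recv 71: fwd
Round 3: pos1(id53) recv 81: fwd; pos2(id22) recv 71: fwd
Round 4: pos2(id22) recv 81: fwd; pos3(id78) recv 71: drop
Round 5: pos3(id78) recv 81: fwd
Round 6: pos4(id38) recv 81: fwd
Round 7: pos5(id81) recv 81: ELECTED

Answer: 22,53,71,81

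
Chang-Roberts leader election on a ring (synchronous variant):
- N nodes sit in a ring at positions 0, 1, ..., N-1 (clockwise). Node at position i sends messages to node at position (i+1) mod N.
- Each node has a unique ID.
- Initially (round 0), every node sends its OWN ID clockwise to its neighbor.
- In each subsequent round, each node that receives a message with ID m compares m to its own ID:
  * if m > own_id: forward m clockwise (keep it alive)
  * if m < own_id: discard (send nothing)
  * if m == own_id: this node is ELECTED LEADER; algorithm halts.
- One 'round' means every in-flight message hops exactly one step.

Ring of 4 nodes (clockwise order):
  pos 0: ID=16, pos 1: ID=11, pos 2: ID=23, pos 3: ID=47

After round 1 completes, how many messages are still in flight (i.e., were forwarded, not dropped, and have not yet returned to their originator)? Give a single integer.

Answer: 2

Derivation:
Round 1: pos1(id11) recv 16: fwd; pos2(id23) recv 11: drop; pos3(id47) recv 23: drop; pos0(id16) recv 47: fwd
After round 1: 2 messages still in flight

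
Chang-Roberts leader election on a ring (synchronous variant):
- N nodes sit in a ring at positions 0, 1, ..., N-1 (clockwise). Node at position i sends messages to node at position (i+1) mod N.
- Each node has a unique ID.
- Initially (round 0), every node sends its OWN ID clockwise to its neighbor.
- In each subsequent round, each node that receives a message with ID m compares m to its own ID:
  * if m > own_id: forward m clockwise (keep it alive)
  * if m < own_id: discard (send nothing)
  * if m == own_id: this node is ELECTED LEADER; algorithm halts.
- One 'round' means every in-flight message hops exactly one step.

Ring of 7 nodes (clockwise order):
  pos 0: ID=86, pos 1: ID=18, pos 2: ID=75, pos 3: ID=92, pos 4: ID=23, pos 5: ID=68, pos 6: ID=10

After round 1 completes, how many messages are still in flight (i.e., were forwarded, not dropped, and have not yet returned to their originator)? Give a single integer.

Answer: 3

Derivation:
Round 1: pos1(id18) recv 86: fwd; pos2(id75) recv 18: drop; pos3(id92) recv 75: drop; pos4(id23) recv 92: fwd; pos5(id68) recv 23: drop; pos6(id10) recv 68: fwd; pos0(id86) recv 10: drop
After round 1: 3 messages still in flight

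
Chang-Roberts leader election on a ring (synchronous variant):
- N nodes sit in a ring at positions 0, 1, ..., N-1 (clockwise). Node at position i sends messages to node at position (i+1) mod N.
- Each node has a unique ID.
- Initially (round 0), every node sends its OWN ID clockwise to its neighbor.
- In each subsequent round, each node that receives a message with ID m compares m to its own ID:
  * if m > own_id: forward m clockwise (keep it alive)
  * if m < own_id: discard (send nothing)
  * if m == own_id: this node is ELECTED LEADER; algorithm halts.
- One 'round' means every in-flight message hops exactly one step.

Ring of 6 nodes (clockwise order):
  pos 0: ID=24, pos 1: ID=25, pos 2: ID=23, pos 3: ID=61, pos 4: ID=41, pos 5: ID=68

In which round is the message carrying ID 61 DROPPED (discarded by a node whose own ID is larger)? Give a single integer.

Answer: 2

Derivation:
Round 1: pos1(id25) recv 24: drop; pos2(id23) recv 25: fwd; pos3(id61) recv 23: drop; pos4(id41) recv 61: fwd; pos5(id68) recv 41: drop; pos0(id24) recv 68: fwd
Round 2: pos3(id61) recv 25: drop; pos5(id68) recv 61: drop; pos1(id25) recv 68: fwd
Round 3: pos2(id23) recv 68: fwd
Round 4: pos3(id61) recv 68: fwd
Round 5: pos4(id41) recv 68: fwd
Round 6: pos5(id68) recv 68: ELECTED
Message ID 61 originates at pos 3; dropped at pos 5 in round 2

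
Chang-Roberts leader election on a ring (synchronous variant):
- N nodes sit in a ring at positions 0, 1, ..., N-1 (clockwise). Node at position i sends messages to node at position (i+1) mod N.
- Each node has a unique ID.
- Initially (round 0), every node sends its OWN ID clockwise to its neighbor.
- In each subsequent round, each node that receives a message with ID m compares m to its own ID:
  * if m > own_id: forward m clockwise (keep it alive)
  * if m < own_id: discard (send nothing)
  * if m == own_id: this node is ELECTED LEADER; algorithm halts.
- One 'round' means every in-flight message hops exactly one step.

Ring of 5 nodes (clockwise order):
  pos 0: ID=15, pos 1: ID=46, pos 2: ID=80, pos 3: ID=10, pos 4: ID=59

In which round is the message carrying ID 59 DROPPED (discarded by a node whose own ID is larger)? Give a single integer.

Answer: 3

Derivation:
Round 1: pos1(id46) recv 15: drop; pos2(id80) recv 46: drop; pos3(id10) recv 80: fwd; pos4(id59) recv 10: drop; pos0(id15) recv 59: fwd
Round 2: pos4(id59) recv 80: fwd; pos1(id46) recv 59: fwd
Round 3: pos0(id15) recv 80: fwd; pos2(id80) recv 59: drop
Round 4: pos1(id46) recv 80: fwd
Round 5: pos2(id80) recv 80: ELECTED
Message ID 59 originates at pos 4; dropped at pos 2 in round 3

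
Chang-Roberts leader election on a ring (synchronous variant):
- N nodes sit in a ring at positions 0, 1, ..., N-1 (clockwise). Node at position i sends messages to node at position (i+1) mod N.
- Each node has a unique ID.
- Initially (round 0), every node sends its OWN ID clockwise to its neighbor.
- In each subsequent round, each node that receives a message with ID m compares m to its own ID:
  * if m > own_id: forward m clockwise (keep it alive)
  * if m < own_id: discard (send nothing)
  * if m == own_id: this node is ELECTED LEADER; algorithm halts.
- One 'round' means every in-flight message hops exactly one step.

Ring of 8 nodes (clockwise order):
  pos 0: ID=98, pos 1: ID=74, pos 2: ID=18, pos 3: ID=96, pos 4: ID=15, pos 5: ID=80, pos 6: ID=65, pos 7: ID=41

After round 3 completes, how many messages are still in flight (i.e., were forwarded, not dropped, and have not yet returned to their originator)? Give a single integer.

Round 1: pos1(id74) recv 98: fwd; pos2(id18) recv 74: fwd; pos3(id96) recv 18: drop; pos4(id15) recv 96: fwd; pos5(id80) recv 15: drop; pos6(id65) recv 80: fwd; pos7(id41) recv 65: fwd; pos0(id98) recv 41: drop
Round 2: pos2(id18) recv 98: fwd; pos3(id96) recv 74: drop; pos5(id80) recv 96: fwd; pos7(id41) recv 80: fwd; pos0(id98) recv 65: drop
Round 3: pos3(id96) recv 98: fwd; pos6(id65) recv 96: fwd; pos0(id98) recv 80: drop
After round 3: 2 messages still in flight

Answer: 2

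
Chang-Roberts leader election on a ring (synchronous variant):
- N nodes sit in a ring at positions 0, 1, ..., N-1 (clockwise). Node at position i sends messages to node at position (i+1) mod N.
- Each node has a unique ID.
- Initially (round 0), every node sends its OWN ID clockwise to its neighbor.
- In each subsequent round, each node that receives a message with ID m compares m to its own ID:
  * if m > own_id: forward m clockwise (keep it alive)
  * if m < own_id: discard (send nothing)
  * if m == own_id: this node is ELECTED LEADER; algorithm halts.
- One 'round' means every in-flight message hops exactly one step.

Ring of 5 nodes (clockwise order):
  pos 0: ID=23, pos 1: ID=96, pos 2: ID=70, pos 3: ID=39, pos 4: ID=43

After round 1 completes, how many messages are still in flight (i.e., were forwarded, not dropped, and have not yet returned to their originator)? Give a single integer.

Round 1: pos1(id96) recv 23: drop; pos2(id70) recv 96: fwd; pos3(id39) recv 70: fwd; pos4(id43) recv 39: drop; pos0(id23) recv 43: fwd
After round 1: 3 messages still in flight

Answer: 3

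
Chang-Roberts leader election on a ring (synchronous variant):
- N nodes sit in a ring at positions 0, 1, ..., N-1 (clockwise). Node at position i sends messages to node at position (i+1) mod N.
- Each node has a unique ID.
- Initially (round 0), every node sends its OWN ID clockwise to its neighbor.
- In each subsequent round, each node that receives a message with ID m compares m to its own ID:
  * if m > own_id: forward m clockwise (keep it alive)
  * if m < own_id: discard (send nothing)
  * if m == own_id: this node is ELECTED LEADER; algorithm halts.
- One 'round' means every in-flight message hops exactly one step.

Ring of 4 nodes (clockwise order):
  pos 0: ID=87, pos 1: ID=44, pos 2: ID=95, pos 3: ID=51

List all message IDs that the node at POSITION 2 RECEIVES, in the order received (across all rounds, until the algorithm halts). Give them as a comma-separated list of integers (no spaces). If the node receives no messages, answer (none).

Answer: 44,87,95

Derivation:
Round 1: pos1(id44) recv 87: fwd; pos2(id95) recv 44: drop; pos3(id51) recv 95: fwd; pos0(id87) recv 51: drop
Round 2: pos2(id95) recv 87: drop; pos0(id87) recv 95: fwd
Round 3: pos1(id44) recv 95: fwd
Round 4: pos2(id95) recv 95: ELECTED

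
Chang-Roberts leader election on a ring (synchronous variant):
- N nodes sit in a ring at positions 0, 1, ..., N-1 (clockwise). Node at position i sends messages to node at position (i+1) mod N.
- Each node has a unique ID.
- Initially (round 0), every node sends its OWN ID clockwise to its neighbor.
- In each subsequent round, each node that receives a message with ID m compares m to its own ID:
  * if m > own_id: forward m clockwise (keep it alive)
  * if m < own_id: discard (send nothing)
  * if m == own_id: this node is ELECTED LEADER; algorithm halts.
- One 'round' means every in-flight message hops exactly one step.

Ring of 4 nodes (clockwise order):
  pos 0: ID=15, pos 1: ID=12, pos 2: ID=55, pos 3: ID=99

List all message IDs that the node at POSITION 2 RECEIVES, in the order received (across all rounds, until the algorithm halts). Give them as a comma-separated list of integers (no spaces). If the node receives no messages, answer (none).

Round 1: pos1(id12) recv 15: fwd; pos2(id55) recv 12: drop; pos3(id99) recv 55: drop; pos0(id15) recv 99: fwd
Round 2: pos2(id55) recv 15: drop; pos1(id12) recv 99: fwd
Round 3: pos2(id55) recv 99: fwd
Round 4: pos3(id99) recv 99: ELECTED

Answer: 12,15,99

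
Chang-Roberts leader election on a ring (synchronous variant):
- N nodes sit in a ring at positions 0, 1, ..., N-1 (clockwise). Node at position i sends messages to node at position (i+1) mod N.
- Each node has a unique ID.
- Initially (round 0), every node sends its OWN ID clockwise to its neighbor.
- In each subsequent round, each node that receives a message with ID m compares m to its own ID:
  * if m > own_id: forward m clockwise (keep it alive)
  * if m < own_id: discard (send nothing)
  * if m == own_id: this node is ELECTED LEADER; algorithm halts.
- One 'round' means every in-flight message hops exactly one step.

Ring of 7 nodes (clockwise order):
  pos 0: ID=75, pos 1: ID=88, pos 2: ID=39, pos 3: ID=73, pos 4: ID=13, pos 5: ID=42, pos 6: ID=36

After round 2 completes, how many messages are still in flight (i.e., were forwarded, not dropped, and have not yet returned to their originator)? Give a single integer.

Round 1: pos1(id88) recv 75: drop; pos2(id39) recv 88: fwd; pos3(id73) recv 39: drop; pos4(id13) recv 73: fwd; pos5(id42) recv 13: drop; pos6(id36) recv 42: fwd; pos0(id75) recv 36: drop
Round 2: pos3(id73) recv 88: fwd; pos5(id42) recv 73: fwd; pos0(id75) recv 42: drop
After round 2: 2 messages still in flight

Answer: 2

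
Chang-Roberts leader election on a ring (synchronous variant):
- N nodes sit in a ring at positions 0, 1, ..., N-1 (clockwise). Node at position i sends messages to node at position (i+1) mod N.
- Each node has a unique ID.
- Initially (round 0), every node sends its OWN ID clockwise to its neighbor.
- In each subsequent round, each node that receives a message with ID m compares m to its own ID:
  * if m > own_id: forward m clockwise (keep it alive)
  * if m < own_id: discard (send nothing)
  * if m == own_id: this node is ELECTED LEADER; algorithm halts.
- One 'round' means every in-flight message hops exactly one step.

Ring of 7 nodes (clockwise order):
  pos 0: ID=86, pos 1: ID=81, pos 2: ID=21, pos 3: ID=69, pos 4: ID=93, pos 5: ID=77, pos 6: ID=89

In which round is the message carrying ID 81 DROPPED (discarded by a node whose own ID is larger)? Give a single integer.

Answer: 3

Derivation:
Round 1: pos1(id81) recv 86: fwd; pos2(id21) recv 81: fwd; pos3(id69) recv 21: drop; pos4(id93) recv 69: drop; pos5(id77) recv 93: fwd; pos6(id89) recv 77: drop; pos0(id86) recv 89: fwd
Round 2: pos2(id21) recv 86: fwd; pos3(id69) recv 81: fwd; pos6(id89) recv 93: fwd; pos1(id81) recv 89: fwd
Round 3: pos3(id69) recv 86: fwd; pos4(id93) recv 81: drop; pos0(id86) recv 93: fwd; pos2(id21) recv 89: fwd
Round 4: pos4(id93) recv 86: drop; pos1(id81) recv 93: fwd; pos3(id69) recv 89: fwd
Round 5: pos2(id21) recv 93: fwd; pos4(id93) recv 89: drop
Round 6: pos3(id69) recv 93: fwd
Round 7: pos4(id93) recv 93: ELECTED
Message ID 81 originates at pos 1; dropped at pos 4 in round 3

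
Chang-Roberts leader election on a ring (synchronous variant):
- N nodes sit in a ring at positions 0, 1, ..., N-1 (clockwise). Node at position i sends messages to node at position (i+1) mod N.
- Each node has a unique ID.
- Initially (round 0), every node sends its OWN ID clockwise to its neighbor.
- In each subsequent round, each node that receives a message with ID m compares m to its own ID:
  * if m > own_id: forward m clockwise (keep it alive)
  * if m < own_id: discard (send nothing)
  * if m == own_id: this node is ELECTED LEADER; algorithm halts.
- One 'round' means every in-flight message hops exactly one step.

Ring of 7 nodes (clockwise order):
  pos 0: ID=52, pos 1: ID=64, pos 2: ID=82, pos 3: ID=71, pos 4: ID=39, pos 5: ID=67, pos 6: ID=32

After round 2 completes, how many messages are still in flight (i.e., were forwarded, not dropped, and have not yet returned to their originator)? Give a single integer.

Answer: 3

Derivation:
Round 1: pos1(id64) recv 52: drop; pos2(id82) recv 64: drop; pos3(id71) recv 82: fwd; pos4(id39) recv 71: fwd; pos5(id67) recv 39: drop; pos6(id32) recv 67: fwd; pos0(id52) recv 32: drop
Round 2: pos4(id39) recv 82: fwd; pos5(id67) recv 71: fwd; pos0(id52) recv 67: fwd
After round 2: 3 messages still in flight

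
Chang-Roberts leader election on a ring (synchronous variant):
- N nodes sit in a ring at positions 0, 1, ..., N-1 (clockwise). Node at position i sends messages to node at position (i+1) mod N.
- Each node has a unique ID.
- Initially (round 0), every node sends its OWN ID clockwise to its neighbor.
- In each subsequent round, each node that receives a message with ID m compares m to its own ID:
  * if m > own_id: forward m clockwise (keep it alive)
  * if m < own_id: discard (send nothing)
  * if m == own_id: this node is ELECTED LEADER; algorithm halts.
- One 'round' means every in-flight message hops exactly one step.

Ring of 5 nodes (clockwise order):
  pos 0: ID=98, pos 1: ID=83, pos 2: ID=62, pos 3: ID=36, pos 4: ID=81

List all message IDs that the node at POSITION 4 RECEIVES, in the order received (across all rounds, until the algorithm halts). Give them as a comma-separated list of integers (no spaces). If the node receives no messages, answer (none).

Round 1: pos1(id83) recv 98: fwd; pos2(id62) recv 83: fwd; pos3(id36) recv 62: fwd; pos4(id81) recv 36: drop; pos0(id98) recv 81: drop
Round 2: pos2(id62) recv 98: fwd; pos3(id36) recv 83: fwd; pos4(id81) recv 62: drop
Round 3: pos3(id36) recv 98: fwd; pos4(id81) recv 83: fwd
Round 4: pos4(id81) recv 98: fwd; pos0(id98) recv 83: drop
Round 5: pos0(id98) recv 98: ELECTED

Answer: 36,62,83,98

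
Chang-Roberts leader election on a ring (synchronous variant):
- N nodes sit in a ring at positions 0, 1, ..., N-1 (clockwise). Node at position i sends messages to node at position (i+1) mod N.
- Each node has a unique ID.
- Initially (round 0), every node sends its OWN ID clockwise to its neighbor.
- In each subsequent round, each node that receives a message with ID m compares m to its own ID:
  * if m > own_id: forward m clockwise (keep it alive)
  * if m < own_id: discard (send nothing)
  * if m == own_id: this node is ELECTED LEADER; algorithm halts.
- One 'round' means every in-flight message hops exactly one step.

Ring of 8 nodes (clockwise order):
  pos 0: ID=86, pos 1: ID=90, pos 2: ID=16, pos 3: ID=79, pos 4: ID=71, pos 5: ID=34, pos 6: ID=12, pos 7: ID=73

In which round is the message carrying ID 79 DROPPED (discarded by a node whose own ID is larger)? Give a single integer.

Answer: 5

Derivation:
Round 1: pos1(id90) recv 86: drop; pos2(id16) recv 90: fwd; pos3(id79) recv 16: drop; pos4(id71) recv 79: fwd; pos5(id34) recv 71: fwd; pos6(id12) recv 34: fwd; pos7(id73) recv 12: drop; pos0(id86) recv 73: drop
Round 2: pos3(id79) recv 90: fwd; pos5(id34) recv 79: fwd; pos6(id12) recv 71: fwd; pos7(id73) recv 34: drop
Round 3: pos4(id71) recv 90: fwd; pos6(id12) recv 79: fwd; pos7(id73) recv 71: drop
Round 4: pos5(id34) recv 90: fwd; pos7(id73) recv 79: fwd
Round 5: pos6(id12) recv 90: fwd; pos0(id86) recv 79: drop
Round 6: pos7(id73) recv 90: fwd
Round 7: pos0(id86) recv 90: fwd
Round 8: pos1(id90) recv 90: ELECTED
Message ID 79 originates at pos 3; dropped at pos 0 in round 5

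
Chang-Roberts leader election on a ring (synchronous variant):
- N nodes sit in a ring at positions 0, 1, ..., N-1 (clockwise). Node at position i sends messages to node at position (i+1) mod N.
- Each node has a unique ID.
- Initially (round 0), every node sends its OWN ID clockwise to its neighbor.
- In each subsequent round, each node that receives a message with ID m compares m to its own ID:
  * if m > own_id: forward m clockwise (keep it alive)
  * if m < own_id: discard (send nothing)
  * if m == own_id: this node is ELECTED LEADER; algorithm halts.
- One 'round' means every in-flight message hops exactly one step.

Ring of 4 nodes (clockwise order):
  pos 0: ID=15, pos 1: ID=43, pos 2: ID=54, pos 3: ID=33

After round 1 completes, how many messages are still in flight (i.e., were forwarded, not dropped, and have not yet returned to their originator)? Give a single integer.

Answer: 2

Derivation:
Round 1: pos1(id43) recv 15: drop; pos2(id54) recv 43: drop; pos3(id33) recv 54: fwd; pos0(id15) recv 33: fwd
After round 1: 2 messages still in flight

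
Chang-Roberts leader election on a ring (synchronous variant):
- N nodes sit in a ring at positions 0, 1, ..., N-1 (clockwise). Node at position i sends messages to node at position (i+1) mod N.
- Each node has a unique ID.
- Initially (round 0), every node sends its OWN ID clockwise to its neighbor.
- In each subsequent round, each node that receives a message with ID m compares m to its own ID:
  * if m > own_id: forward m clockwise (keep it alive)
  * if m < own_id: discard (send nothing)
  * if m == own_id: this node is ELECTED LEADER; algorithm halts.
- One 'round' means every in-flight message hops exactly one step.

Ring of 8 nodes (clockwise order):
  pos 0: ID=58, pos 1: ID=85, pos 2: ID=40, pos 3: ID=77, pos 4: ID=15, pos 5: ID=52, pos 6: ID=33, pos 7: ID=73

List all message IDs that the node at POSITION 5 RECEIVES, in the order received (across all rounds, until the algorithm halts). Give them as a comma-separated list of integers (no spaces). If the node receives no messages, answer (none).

Round 1: pos1(id85) recv 58: drop; pos2(id40) recv 85: fwd; pos3(id77) recv 40: drop; pos4(id15) recv 77: fwd; pos5(id52) recv 15: drop; pos6(id33) recv 52: fwd; pos7(id73) recv 33: drop; pos0(id58) recv 73: fwd
Round 2: pos3(id77) recv 85: fwd; pos5(id52) recv 77: fwd; pos7(id73) recv 52: drop; pos1(id85) recv 73: drop
Round 3: pos4(id15) recv 85: fwd; pos6(id33) recv 77: fwd
Round 4: pos5(id52) recv 85: fwd; pos7(id73) recv 77: fwd
Round 5: pos6(id33) recv 85: fwd; pos0(id58) recv 77: fwd
Round 6: pos7(id73) recv 85: fwd; pos1(id85) recv 77: drop
Round 7: pos0(id58) recv 85: fwd
Round 8: pos1(id85) recv 85: ELECTED

Answer: 15,77,85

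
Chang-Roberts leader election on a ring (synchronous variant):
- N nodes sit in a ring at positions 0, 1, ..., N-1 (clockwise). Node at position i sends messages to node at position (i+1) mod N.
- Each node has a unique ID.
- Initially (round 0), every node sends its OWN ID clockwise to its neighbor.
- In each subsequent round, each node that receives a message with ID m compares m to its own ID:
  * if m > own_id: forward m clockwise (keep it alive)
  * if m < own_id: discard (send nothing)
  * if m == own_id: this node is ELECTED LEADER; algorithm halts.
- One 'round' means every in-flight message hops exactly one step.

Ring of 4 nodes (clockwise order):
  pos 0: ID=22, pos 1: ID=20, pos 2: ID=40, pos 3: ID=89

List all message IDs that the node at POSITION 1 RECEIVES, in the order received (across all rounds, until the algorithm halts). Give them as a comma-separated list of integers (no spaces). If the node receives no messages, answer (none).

Answer: 22,89

Derivation:
Round 1: pos1(id20) recv 22: fwd; pos2(id40) recv 20: drop; pos3(id89) recv 40: drop; pos0(id22) recv 89: fwd
Round 2: pos2(id40) recv 22: drop; pos1(id20) recv 89: fwd
Round 3: pos2(id40) recv 89: fwd
Round 4: pos3(id89) recv 89: ELECTED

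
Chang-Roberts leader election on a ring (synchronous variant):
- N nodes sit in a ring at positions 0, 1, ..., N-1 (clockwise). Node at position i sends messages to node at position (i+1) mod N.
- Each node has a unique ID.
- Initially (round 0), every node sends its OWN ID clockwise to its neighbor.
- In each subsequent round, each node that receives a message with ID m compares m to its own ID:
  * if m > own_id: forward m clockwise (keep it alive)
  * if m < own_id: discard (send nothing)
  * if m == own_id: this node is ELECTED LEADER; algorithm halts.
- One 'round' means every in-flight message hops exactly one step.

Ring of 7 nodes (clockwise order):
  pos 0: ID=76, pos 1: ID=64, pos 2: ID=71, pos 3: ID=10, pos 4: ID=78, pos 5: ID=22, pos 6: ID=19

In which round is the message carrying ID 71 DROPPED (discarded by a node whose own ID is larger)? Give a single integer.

Answer: 2

Derivation:
Round 1: pos1(id64) recv 76: fwd; pos2(id71) recv 64: drop; pos3(id10) recv 71: fwd; pos4(id78) recv 10: drop; pos5(id22) recv 78: fwd; pos6(id19) recv 22: fwd; pos0(id76) recv 19: drop
Round 2: pos2(id71) recv 76: fwd; pos4(id78) recv 71: drop; pos6(id19) recv 78: fwd; pos0(id76) recv 22: drop
Round 3: pos3(id10) recv 76: fwd; pos0(id76) recv 78: fwd
Round 4: pos4(id78) recv 76: drop; pos1(id64) recv 78: fwd
Round 5: pos2(id71) recv 78: fwd
Round 6: pos3(id10) recv 78: fwd
Round 7: pos4(id78) recv 78: ELECTED
Message ID 71 originates at pos 2; dropped at pos 4 in round 2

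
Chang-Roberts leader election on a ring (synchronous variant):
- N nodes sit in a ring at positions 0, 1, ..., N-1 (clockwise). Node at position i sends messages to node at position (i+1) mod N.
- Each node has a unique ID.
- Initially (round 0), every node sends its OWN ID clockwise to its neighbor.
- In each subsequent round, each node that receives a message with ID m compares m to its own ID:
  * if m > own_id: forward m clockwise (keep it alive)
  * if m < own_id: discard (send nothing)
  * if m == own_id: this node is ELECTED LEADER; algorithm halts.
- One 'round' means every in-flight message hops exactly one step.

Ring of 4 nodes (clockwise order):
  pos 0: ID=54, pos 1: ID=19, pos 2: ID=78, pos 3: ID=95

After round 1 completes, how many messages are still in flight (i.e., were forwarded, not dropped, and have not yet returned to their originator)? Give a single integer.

Round 1: pos1(id19) recv 54: fwd; pos2(id78) recv 19: drop; pos3(id95) recv 78: drop; pos0(id54) recv 95: fwd
After round 1: 2 messages still in flight

Answer: 2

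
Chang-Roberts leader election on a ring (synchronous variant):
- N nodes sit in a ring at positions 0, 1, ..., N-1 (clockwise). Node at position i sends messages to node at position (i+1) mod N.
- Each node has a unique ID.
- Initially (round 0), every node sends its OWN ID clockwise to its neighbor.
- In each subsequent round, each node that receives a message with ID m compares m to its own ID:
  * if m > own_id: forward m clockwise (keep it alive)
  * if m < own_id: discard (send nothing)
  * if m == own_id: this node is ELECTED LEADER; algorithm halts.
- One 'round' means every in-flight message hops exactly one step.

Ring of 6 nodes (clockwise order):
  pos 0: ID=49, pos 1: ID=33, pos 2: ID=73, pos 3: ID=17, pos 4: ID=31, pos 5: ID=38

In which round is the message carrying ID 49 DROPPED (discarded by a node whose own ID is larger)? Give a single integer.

Round 1: pos1(id33) recv 49: fwd; pos2(id73) recv 33: drop; pos3(id17) recv 73: fwd; pos4(id31) recv 17: drop; pos5(id38) recv 31: drop; pos0(id49) recv 38: drop
Round 2: pos2(id73) recv 49: drop; pos4(id31) recv 73: fwd
Round 3: pos5(id38) recv 73: fwd
Round 4: pos0(id49) recv 73: fwd
Round 5: pos1(id33) recv 73: fwd
Round 6: pos2(id73) recv 73: ELECTED
Message ID 49 originates at pos 0; dropped at pos 2 in round 2

Answer: 2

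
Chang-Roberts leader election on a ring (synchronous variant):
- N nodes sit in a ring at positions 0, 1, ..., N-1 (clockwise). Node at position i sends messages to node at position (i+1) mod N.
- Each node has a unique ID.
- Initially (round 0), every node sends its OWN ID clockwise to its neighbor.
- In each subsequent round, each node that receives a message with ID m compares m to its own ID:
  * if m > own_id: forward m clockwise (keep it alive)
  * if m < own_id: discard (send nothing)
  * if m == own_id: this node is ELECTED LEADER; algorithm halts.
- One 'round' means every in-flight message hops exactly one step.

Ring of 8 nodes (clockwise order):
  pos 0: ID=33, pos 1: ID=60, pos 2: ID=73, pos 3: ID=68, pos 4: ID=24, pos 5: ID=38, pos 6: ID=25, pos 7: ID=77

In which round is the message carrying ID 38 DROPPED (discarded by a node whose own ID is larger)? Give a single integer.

Answer: 2

Derivation:
Round 1: pos1(id60) recv 33: drop; pos2(id73) recv 60: drop; pos3(id68) recv 73: fwd; pos4(id24) recv 68: fwd; pos5(id38) recv 24: drop; pos6(id25) recv 38: fwd; pos7(id77) recv 25: drop; pos0(id33) recv 77: fwd
Round 2: pos4(id24) recv 73: fwd; pos5(id38) recv 68: fwd; pos7(id77) recv 38: drop; pos1(id60) recv 77: fwd
Round 3: pos5(id38) recv 73: fwd; pos6(id25) recv 68: fwd; pos2(id73) recv 77: fwd
Round 4: pos6(id25) recv 73: fwd; pos7(id77) recv 68: drop; pos3(id68) recv 77: fwd
Round 5: pos7(id77) recv 73: drop; pos4(id24) recv 77: fwd
Round 6: pos5(id38) recv 77: fwd
Round 7: pos6(id25) recv 77: fwd
Round 8: pos7(id77) recv 77: ELECTED
Message ID 38 originates at pos 5; dropped at pos 7 in round 2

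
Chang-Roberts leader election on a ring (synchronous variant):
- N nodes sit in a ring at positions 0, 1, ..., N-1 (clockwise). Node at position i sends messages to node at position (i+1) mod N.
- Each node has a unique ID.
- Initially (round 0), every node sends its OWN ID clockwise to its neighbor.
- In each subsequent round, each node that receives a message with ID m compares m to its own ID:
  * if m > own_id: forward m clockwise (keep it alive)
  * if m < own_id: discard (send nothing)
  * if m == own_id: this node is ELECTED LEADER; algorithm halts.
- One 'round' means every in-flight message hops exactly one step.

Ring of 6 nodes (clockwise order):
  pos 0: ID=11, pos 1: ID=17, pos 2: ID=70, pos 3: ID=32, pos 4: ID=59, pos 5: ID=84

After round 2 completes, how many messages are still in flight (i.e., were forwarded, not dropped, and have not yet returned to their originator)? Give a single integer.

Answer: 2

Derivation:
Round 1: pos1(id17) recv 11: drop; pos2(id70) recv 17: drop; pos3(id32) recv 70: fwd; pos4(id59) recv 32: drop; pos5(id84) recv 59: drop; pos0(id11) recv 84: fwd
Round 2: pos4(id59) recv 70: fwd; pos1(id17) recv 84: fwd
After round 2: 2 messages still in flight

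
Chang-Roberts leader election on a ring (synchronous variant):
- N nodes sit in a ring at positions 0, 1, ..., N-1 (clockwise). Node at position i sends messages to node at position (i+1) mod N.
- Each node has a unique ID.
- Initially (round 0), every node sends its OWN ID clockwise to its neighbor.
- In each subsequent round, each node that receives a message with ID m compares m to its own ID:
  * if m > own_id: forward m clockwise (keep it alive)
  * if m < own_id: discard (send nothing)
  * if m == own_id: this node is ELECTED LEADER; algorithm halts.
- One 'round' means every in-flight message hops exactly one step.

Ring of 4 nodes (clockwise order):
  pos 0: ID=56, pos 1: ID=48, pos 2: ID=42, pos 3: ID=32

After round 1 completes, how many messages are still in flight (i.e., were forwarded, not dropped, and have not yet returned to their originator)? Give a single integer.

Answer: 3

Derivation:
Round 1: pos1(id48) recv 56: fwd; pos2(id42) recv 48: fwd; pos3(id32) recv 42: fwd; pos0(id56) recv 32: drop
After round 1: 3 messages still in flight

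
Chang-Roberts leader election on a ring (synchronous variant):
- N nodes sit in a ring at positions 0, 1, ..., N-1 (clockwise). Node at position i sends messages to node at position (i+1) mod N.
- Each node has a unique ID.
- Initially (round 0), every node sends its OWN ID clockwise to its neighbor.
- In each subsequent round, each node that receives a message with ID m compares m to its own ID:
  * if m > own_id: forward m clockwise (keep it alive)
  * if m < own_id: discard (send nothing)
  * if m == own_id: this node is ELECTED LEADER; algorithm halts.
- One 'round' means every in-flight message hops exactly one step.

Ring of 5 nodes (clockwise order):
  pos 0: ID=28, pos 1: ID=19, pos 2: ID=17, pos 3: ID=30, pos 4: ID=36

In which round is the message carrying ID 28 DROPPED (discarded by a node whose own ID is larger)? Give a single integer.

Round 1: pos1(id19) recv 28: fwd; pos2(id17) recv 19: fwd; pos3(id30) recv 17: drop; pos4(id36) recv 30: drop; pos0(id28) recv 36: fwd
Round 2: pos2(id17) recv 28: fwd; pos3(id30) recv 19: drop; pos1(id19) recv 36: fwd
Round 3: pos3(id30) recv 28: drop; pos2(id17) recv 36: fwd
Round 4: pos3(id30) recv 36: fwd
Round 5: pos4(id36) recv 36: ELECTED
Message ID 28 originates at pos 0; dropped at pos 3 in round 3

Answer: 3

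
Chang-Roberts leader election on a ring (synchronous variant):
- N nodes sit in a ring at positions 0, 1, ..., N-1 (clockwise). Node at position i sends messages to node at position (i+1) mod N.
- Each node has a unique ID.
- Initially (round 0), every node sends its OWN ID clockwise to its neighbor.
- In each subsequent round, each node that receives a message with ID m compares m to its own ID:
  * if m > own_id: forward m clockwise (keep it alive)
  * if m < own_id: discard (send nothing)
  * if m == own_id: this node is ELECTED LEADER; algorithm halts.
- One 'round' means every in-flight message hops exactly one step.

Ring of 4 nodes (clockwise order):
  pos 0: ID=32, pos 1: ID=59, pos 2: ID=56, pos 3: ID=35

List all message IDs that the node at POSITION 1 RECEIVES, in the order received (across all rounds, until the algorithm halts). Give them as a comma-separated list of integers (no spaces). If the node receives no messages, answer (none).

Round 1: pos1(id59) recv 32: drop; pos2(id56) recv 59: fwd; pos3(id35) recv 56: fwd; pos0(id32) recv 35: fwd
Round 2: pos3(id35) recv 59: fwd; pos0(id32) recv 56: fwd; pos1(id59) recv 35: drop
Round 3: pos0(id32) recv 59: fwd; pos1(id59) recv 56: drop
Round 4: pos1(id59) recv 59: ELECTED

Answer: 32,35,56,59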